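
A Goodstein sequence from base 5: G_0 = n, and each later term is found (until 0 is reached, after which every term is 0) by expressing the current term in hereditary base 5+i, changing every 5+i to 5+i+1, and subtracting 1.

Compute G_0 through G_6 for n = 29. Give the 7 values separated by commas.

i=0: 29 = 5^2 + 4 (b=5); 5→6: 6^2 + 4 = 40; 40−1 = 39
i=1: 39 = 6^2 + 3 (b=6); 6→7: 7^2 + 3 = 52; 52−1 = 51
i=2: 51 = 7^2 + 2 (b=7); 7→8: 8^2 + 2 = 66; 66−1 = 65
i=3: 65 = 8^2 + 1 (b=8); 8→9: 9^2 + 1 = 82; 82−1 = 81
i=4: 81 = 9^2 (b=9); 9→10: 10^2 = 100; 100−1 = 99
i=5: 99 = 9·10 + 9 (b=10); 10→11: 9·11 + 9 = 108; 108−1 = 107

29, 39, 51, 65, 81, 99, 107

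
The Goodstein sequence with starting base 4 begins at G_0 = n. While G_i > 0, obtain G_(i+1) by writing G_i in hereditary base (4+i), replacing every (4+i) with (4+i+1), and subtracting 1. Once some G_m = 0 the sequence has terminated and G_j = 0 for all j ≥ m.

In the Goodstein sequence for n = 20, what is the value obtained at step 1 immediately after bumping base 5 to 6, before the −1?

step 0: 20 = 4^2 + 4; sub 5 for 4: 5^2 + 5; = 30; G_1 = 30−1 = 29
step 1: 29 = 5^2 + 4; sub 6 for 5: 6^2 + 4; = 40; G_2 = 40−1 = 39

40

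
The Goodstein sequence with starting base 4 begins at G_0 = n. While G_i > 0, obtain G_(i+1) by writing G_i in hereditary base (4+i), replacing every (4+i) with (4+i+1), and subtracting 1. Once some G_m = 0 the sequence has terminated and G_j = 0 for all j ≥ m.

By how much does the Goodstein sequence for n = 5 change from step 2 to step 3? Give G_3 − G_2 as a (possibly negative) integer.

i=0: 5 = 4 + 1 (b=4); 4→5: 5 + 1 = 6; 6−1 = 5
i=1: 5 = 5 (b=5); 5→6: 6 = 6; 6−1 = 5
i=2: 5 = 5 (b=6); 6→7: 5 = 5; 5−1 = 4

-1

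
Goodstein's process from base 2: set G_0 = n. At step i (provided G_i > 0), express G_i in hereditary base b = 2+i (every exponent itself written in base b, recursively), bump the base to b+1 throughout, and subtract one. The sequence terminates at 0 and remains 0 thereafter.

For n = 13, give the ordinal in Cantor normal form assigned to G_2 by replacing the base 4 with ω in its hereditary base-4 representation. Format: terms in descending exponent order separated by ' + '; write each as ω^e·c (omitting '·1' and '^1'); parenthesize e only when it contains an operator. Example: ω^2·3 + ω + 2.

ω^(ω + 1) + ω^3·3 + ω^2·3 + ω·3 + 3

G_0=13  [base 2] 2^(2 + 1) + 2^2 + 1  →[2↦3]→  3^(3 + 1) + 3^3 + 1 = 109  −1 ⇒ G_1=108
G_1=108  [base 3] 3^(3 + 1) + 3^3  →[3↦4]→  4^(4 + 1) + 4^4 = 1280  −1 ⇒ G_2=1279
G_2=1279  [base 4] 4^(4 + 1) + 3·4^3 + 3·4^2 + 3·4 + 3  →[4↦5]→  5^(5 + 1) + 3·5^3 + 3·5^2 + 3·5 + 3 = 16093  −1 ⇒ G_3=16092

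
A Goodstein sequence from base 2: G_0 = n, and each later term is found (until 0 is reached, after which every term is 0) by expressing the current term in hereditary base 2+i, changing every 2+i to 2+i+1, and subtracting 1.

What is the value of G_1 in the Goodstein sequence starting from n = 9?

9 —HB2→ 2^(2 + 1) + 1 —bump→ 3^(3 + 1) + 1 = 82 —(−1)→ 81
81 —HB3→ 3^(3 + 1) —bump→ 4^(4 + 1) = 1024 —(−1)→ 1023

81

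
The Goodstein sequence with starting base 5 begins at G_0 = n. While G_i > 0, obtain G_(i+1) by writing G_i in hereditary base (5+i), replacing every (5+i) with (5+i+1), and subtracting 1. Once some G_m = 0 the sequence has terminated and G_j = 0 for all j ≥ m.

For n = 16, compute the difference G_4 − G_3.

(0) 16|_5 = 3·5 + 1 ↦ 3·6 + 1|_6 = 19 ⇒ 18
(1) 18|_6 = 3·6 ↦ 3·7|_7 = 21 ⇒ 20
(2) 20|_7 = 2·7 + 6 ↦ 2·8 + 6|_8 = 22 ⇒ 21
(3) 21|_8 = 2·8 + 5 ↦ 2·9 + 5|_9 = 23 ⇒ 22

1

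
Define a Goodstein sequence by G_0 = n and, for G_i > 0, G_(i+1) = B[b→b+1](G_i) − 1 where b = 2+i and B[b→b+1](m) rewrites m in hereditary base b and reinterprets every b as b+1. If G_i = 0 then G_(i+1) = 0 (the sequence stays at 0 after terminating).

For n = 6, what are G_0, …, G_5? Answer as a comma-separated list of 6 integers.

base 2: 6 = 2^2 + 2; at 3: 3^3 + 3 = 30; next = 29
base 3: 29 = 3^3 + 2; at 4: 4^4 + 2 = 258; next = 257
base 4: 257 = 4^4 + 1; at 5: 5^5 + 1 = 3126; next = 3125
base 5: 3125 = 5^5; at 6: 6^6 = 46656; next = 46655
base 6: 46655 = 5·6^5 + 5·6^4 + 5·6^3 + 5·6^2 + 5·6 + 5; at 7: 5·7^5 + 5·7^4 + 5·7^3 + 5·7^2 + 5·7 + 5 = 98040; next = 98039

6, 29, 257, 3125, 46655, 98039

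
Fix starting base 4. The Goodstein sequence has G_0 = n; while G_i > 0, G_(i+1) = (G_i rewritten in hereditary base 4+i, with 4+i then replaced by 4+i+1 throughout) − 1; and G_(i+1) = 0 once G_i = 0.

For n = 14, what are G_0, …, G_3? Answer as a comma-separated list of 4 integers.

i=0: 14 = 3·4 + 2 (b=4); 4→5: 3·5 + 2 = 17; 17−1 = 16
i=1: 16 = 3·5 + 1 (b=5); 5→6: 3·6 + 1 = 19; 19−1 = 18
i=2: 18 = 3·6 (b=6); 6→7: 3·7 = 21; 21−1 = 20

14, 16, 18, 20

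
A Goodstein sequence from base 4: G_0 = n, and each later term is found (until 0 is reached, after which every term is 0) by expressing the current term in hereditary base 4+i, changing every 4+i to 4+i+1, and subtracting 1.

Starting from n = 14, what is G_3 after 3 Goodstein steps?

20

step 0: 14 = 3·4 + 2; sub 5 for 4: 3·5 + 2; = 17; G_1 = 17−1 = 16
step 1: 16 = 3·5 + 1; sub 6 for 5: 3·6 + 1; = 19; G_2 = 19−1 = 18
step 2: 18 = 3·6; sub 7 for 6: 3·7; = 21; G_3 = 21−1 = 20
step 3: 20 = 2·7 + 6; sub 8 for 7: 2·8 + 6; = 22; G_4 = 22−1 = 21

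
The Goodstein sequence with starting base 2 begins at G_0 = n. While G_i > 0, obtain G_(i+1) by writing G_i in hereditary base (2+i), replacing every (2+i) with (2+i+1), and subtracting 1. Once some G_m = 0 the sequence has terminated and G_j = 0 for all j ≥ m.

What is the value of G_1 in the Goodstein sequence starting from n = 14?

110

i=0: 14 = 2^(2 + 1) + 2^2 + 2 (b=2); 2→3: 3^(3 + 1) + 3^3 + 3 = 111; 111−1 = 110
i=1: 110 = 3^(3 + 1) + 3^3 + 2 (b=3); 3→4: 4^(4 + 1) + 4^4 + 2 = 1282; 1282−1 = 1281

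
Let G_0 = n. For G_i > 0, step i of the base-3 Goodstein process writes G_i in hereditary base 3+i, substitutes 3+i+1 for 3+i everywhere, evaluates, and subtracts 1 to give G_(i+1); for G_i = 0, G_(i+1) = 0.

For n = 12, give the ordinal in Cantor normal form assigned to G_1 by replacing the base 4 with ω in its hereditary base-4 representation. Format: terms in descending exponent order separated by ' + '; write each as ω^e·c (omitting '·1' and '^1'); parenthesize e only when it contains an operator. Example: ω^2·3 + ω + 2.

ω^2 + 3

[0] 12 ≡ 3^2 + 3 (base 3). Lift 4: 20. −1: 19.
[1] 19 ≡ 4^2 + 3 (base 4). Lift 5: 28. −1: 27.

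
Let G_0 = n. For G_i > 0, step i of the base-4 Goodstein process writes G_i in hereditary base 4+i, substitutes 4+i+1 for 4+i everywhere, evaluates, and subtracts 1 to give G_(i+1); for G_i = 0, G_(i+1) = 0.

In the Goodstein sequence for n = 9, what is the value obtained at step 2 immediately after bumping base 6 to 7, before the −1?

12

base 4: 9 = 2·4 + 1; at 5: 2·5 + 1 = 11; next = 10
base 5: 10 = 2·5; at 6: 2·6 = 12; next = 11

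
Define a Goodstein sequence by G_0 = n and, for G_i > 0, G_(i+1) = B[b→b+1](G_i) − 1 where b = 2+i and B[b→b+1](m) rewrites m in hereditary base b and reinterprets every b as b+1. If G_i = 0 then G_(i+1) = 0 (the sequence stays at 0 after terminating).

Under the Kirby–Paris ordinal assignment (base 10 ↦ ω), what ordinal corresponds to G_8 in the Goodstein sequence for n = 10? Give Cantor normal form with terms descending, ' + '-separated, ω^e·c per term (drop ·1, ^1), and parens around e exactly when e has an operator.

G_0=10  [base 2] 2^(2 + 1) + 2  →[2↦3]→  3^(3 + 1) + 3 = 84  −1 ⇒ G_1=83
G_1=83  [base 3] 3^(3 + 1) + 2  →[3↦4]→  4^(4 + 1) + 2 = 1026  −1 ⇒ G_2=1025
G_2=1025  [base 4] 4^(4 + 1) + 1  →[4↦5]→  5^(5 + 1) + 1 = 15626  −1 ⇒ G_3=15625
G_3=15625  [base 5] 5^(5 + 1)  →[5↦6]→  6^(6 + 1) = 279936  −1 ⇒ G_4=279935
G_4=279935  [base 6] 5·6^6 + 5·6^5 + 5·6^4 + 5·6^3 + 5·6^2 + 5·6 + 5  →[6↦7]→  5·7^7 + 5·7^5 + 5·7^4 + 5·7^3 + 5·7^2 + 5·7 + 5 = 4215755  −1 ⇒ G_5=4215754
G_5=4215754  [base 7] 5·7^7 + 5·7^5 + 5·7^4 + 5·7^3 + 5·7^2 + 5·7 + 4  →[7↦8]→  5·8^8 + 5·8^5 + 5·8^4 + 5·8^3 + 5·8^2 + 5·8 + 4 = 84073324  −1 ⇒ G_6=84073323
G_6=84073323  [base 8] 5·8^8 + 5·8^5 + 5·8^4 + 5·8^3 + 5·8^2 + 5·8 + 3  →[8↦9]→  5·9^9 + 5·9^5 + 5·9^4 + 5·9^3 + 5·9^2 + 5·9 + 3 = 1937434593  −1 ⇒ G_7=1937434592
G_7=1937434592  [base 9] 5·9^9 + 5·9^5 + 5·9^4 + 5·9^3 + 5·9^2 + 5·9 + 2  →[9↦10]→  5·10^10 + 5·10^5 + 5·10^4 + 5·10^3 + 5·10^2 + 5·10 + 2 = 50000555552  −1 ⇒ G_8=50000555551

ω^ω·5 + ω^5·5 + ω^4·5 + ω^3·5 + ω^2·5 + ω·5 + 1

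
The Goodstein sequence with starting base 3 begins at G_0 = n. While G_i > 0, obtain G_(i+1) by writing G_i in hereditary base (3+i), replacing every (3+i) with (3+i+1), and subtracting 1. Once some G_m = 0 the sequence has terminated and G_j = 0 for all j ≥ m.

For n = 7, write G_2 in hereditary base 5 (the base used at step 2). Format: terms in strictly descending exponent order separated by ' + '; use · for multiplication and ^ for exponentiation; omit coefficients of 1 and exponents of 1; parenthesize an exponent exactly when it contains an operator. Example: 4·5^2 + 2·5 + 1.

(0) 7|_3 = 2·3 + 1 ↦ 2·4 + 1|_4 = 9 ⇒ 8
(1) 8|_4 = 2·4 ↦ 2·5|_5 = 10 ⇒ 9
(2) 9|_5 = 5 + 4 ↦ 6 + 4|_6 = 10 ⇒ 9

5 + 4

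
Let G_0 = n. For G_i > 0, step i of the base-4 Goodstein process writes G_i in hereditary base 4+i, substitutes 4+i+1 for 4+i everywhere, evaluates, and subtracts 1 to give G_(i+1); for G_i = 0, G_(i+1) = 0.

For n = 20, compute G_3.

51

[0] 20 ≡ 4^2 + 4 (base 4). Lift 5: 30. −1: 29.
[1] 29 ≡ 5^2 + 4 (base 5). Lift 6: 40. −1: 39.
[2] 39 ≡ 6^2 + 3 (base 6). Lift 7: 52. −1: 51.
[3] 51 ≡ 7^2 + 2 (base 7). Lift 8: 66. −1: 65.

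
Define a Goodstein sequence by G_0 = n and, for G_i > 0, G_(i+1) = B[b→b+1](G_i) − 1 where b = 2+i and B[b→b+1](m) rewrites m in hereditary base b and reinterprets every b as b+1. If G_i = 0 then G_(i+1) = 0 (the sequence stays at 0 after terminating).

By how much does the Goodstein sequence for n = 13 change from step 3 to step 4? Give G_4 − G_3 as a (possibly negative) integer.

264619

[0] 13 ≡ 2^(2 + 1) + 2^2 + 1 (base 2). Lift 3: 109. −1: 108.
[1] 108 ≡ 3^(3 + 1) + 3^3 (base 3). Lift 4: 1280. −1: 1279.
[2] 1279 ≡ 4^(4 + 1) + 3·4^3 + 3·4^2 + 3·4 + 3 (base 4). Lift 5: 16093. −1: 16092.
[3] 16092 ≡ 5^(5 + 1) + 3·5^3 + 3·5^2 + 3·5 + 2 (base 5). Lift 6: 280712. −1: 280711.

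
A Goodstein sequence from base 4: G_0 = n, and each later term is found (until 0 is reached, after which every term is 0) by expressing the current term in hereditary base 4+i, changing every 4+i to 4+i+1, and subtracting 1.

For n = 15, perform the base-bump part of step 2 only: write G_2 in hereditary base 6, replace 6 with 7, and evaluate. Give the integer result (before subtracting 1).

G_0=15  [base 4] 3·4 + 3  →[4↦5]→  3·5 + 3 = 18  −1 ⇒ G_1=17
G_1=17  [base 5] 3·5 + 2  →[5↦6]→  3·6 + 2 = 20  −1 ⇒ G_2=19
G_2=19  [base 6] 3·6 + 1  →[6↦7]→  3·7 + 1 = 22  −1 ⇒ G_3=21

22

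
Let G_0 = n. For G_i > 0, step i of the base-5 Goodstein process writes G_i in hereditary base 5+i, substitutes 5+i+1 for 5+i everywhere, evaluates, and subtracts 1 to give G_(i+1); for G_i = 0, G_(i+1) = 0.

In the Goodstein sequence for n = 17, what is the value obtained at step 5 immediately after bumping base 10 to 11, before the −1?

27

G_0 = 17. HB_5(17) = 3·5 + 2. Bump = 20. G_1 = 19.
G_1 = 19. HB_6(19) = 3·6 + 1. Bump = 22. G_2 = 21.
G_2 = 21. HB_7(21) = 3·7. Bump = 24. G_3 = 23.
G_3 = 23. HB_8(23) = 2·8 + 7. Bump = 25. G_4 = 24.
G_4 = 24. HB_9(24) = 2·9 + 6. Bump = 26. G_5 = 25.
G_5 = 25. HB_10(25) = 2·10 + 5. Bump = 27. G_6 = 26.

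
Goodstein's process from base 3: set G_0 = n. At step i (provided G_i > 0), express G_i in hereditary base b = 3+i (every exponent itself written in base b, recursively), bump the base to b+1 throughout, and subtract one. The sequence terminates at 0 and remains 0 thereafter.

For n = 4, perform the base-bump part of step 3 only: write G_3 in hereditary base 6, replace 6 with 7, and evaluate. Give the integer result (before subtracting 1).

3

base 3: 4 = 3 + 1; at 4: 4 + 1 = 5; next = 4
base 4: 4 = 4; at 5: 5 = 5; next = 4
base 5: 4 = 4; at 6: 4 = 4; next = 3
base 6: 3 = 3; at 7: 3 = 3; next = 2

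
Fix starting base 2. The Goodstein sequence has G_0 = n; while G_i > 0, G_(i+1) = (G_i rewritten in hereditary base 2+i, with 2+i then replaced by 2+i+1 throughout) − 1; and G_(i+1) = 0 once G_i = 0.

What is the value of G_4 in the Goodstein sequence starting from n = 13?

base 2: 13 = 2^(2 + 1) + 2^2 + 1; at 3: 3^(3 + 1) + 3^3 + 1 = 109; next = 108
base 3: 108 = 3^(3 + 1) + 3^3; at 4: 4^(4 + 1) + 4^4 = 1280; next = 1279
base 4: 1279 = 4^(4 + 1) + 3·4^3 + 3·4^2 + 3·4 + 3; at 5: 5^(5 + 1) + 3·5^3 + 3·5^2 + 3·5 + 3 = 16093; next = 16092
base 5: 16092 = 5^(5 + 1) + 3·5^3 + 3·5^2 + 3·5 + 2; at 6: 6^(6 + 1) + 3·6^3 + 3·6^2 + 3·6 + 2 = 280712; next = 280711
base 6: 280711 = 6^(6 + 1) + 3·6^3 + 3·6^2 + 3·6 + 1; at 7: 7^(7 + 1) + 3·7^3 + 3·7^2 + 3·7 + 1 = 5765999; next = 5765998

280711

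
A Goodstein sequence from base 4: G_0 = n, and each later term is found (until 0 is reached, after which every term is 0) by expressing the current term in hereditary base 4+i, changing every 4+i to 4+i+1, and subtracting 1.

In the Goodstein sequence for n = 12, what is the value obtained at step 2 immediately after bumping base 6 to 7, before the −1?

G_0 = 12. HB_4(12) = 3·4. Bump = 15. G_1 = 14.
G_1 = 14. HB_5(14) = 2·5 + 4. Bump = 16. G_2 = 15.

17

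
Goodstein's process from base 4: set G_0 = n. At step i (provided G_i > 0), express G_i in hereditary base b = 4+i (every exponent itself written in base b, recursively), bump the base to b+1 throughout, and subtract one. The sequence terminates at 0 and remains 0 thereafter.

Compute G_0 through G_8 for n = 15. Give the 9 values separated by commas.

i=0: 15 = 3·4 + 3 (b=4); 4→5: 3·5 + 3 = 18; 18−1 = 17
i=1: 17 = 3·5 + 2 (b=5); 5→6: 3·6 + 2 = 20; 20−1 = 19
i=2: 19 = 3·6 + 1 (b=6); 6→7: 3·7 + 1 = 22; 22−1 = 21
i=3: 21 = 3·7 (b=7); 7→8: 3·8 = 24; 24−1 = 23
i=4: 23 = 2·8 + 7 (b=8); 8→9: 2·9 + 7 = 25; 25−1 = 24
i=5: 24 = 2·9 + 6 (b=9); 9→10: 2·10 + 6 = 26; 26−1 = 25
i=6: 25 = 2·10 + 5 (b=10); 10→11: 2·11 + 5 = 27; 27−1 = 26
i=7: 26 = 2·11 + 4 (b=11); 11→12: 2·12 + 4 = 28; 28−1 = 27

15, 17, 19, 21, 23, 24, 25, 26, 27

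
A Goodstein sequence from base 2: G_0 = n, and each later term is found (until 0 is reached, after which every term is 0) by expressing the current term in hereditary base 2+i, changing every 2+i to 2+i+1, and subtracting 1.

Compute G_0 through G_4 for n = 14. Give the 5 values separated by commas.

14, 110, 1281, 18750, 326591

step 0: 14 = 2^(2 + 1) + 2^2 + 2; sub 3 for 2: 3^(3 + 1) + 3^3 + 3; = 111; G_1 = 111−1 = 110
step 1: 110 = 3^(3 + 1) + 3^3 + 2; sub 4 for 3: 4^(4 + 1) + 4^4 + 2; = 1282; G_2 = 1282−1 = 1281
step 2: 1281 = 4^(4 + 1) + 4^4 + 1; sub 5 for 4: 5^(5 + 1) + 5^5 + 1; = 18751; G_3 = 18751−1 = 18750
step 3: 18750 = 5^(5 + 1) + 5^5; sub 6 for 5: 6^(6 + 1) + 6^6; = 326592; G_4 = 326592−1 = 326591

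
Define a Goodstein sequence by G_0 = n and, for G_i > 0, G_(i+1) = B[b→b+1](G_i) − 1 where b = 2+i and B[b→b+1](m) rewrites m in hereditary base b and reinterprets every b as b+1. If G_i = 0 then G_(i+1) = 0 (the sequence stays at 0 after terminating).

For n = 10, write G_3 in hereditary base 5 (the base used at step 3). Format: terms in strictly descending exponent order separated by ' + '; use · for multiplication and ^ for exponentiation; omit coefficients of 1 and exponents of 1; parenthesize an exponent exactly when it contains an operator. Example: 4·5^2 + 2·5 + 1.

base 2: 10 = 2^(2 + 1) + 2; at 3: 3^(3 + 1) + 3 = 84; next = 83
base 3: 83 = 3^(3 + 1) + 2; at 4: 4^(4 + 1) + 2 = 1026; next = 1025
base 4: 1025 = 4^(4 + 1) + 1; at 5: 5^(5 + 1) + 1 = 15626; next = 15625
base 5: 15625 = 5^(5 + 1); at 6: 6^(6 + 1) = 279936; next = 279935

5^(5 + 1)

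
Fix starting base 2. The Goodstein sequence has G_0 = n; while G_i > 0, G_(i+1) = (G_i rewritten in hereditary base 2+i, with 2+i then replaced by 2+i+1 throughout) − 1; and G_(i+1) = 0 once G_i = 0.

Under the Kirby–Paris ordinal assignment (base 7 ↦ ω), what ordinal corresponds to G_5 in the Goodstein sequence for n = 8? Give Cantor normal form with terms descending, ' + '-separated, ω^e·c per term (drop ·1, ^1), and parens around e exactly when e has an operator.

(0) 8|_2 = 2^(2 + 1) ↦ 3^(3 + 1)|_3 = 81 ⇒ 80
(1) 80|_3 = 2·3^3 + 2·3^2 + 2·3 + 2 ↦ 2·4^4 + 2·4^2 + 2·4 + 2|_4 = 554 ⇒ 553
(2) 553|_4 = 2·4^4 + 2·4^2 + 2·4 + 1 ↦ 2·5^5 + 2·5^2 + 2·5 + 1|_5 = 6311 ⇒ 6310
(3) 6310|_5 = 2·5^5 + 2·5^2 + 2·5 ↦ 2·6^6 + 2·6^2 + 2·6|_6 = 93396 ⇒ 93395
(4) 93395|_6 = 2·6^6 + 2·6^2 + 6 + 5 ↦ 2·7^7 + 2·7^2 + 7 + 5|_7 = 1647196 ⇒ 1647195

ω^ω·2 + ω^2·2 + ω + 4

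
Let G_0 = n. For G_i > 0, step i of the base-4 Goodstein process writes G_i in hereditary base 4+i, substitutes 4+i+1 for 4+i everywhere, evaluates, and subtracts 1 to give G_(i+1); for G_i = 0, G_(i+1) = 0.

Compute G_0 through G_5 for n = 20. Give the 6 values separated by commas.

20, 29, 39, 51, 65, 81

[0] 20 ≡ 4^2 + 4 (base 4). Lift 5: 30. −1: 29.
[1] 29 ≡ 5^2 + 4 (base 5). Lift 6: 40. −1: 39.
[2] 39 ≡ 6^2 + 3 (base 6). Lift 7: 52. −1: 51.
[3] 51 ≡ 7^2 + 2 (base 7). Lift 8: 66. −1: 65.
[4] 65 ≡ 8^2 + 1 (base 8). Lift 9: 82. −1: 81.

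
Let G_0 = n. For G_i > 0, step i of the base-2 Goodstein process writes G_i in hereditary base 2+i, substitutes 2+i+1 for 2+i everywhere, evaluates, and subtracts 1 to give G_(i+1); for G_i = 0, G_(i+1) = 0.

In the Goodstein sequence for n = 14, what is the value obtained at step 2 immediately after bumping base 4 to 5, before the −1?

18751

(0) 14|_2 = 2^(2 + 1) + 2^2 + 2 ↦ 3^(3 + 1) + 3^3 + 3|_3 = 111 ⇒ 110
(1) 110|_3 = 3^(3 + 1) + 3^3 + 2 ↦ 4^(4 + 1) + 4^4 + 2|_4 = 1282 ⇒ 1281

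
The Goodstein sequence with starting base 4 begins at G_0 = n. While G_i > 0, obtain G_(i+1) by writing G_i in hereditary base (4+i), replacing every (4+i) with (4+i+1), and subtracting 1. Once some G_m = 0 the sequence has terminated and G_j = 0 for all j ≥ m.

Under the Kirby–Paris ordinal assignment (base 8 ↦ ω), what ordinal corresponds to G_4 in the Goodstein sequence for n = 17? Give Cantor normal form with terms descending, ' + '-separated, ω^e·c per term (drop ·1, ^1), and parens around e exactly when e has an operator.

ω·5 + 3

i=0: 17 = 4^2 + 1 (b=4); 4→5: 5^2 + 1 = 26; 26−1 = 25
i=1: 25 = 5^2 (b=5); 5→6: 6^2 = 36; 36−1 = 35
i=2: 35 = 5·6 + 5 (b=6); 6→7: 5·7 + 5 = 40; 40−1 = 39
i=3: 39 = 5·7 + 4 (b=7); 7→8: 5·8 + 4 = 44; 44−1 = 43
i=4: 43 = 5·8 + 3 (b=8); 8→9: 5·9 + 3 = 48; 48−1 = 47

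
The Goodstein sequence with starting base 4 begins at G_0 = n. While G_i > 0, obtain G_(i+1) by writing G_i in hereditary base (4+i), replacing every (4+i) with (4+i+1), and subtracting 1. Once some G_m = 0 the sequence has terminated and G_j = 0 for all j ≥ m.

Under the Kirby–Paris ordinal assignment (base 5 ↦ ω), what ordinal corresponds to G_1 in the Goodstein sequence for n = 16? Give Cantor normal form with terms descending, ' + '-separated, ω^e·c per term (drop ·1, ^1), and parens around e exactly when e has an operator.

ω·4 + 4

i=0: 16 = 4^2 (b=4); 4→5: 5^2 = 25; 25−1 = 24
i=1: 24 = 4·5 + 4 (b=5); 5→6: 4·6 + 4 = 28; 28−1 = 27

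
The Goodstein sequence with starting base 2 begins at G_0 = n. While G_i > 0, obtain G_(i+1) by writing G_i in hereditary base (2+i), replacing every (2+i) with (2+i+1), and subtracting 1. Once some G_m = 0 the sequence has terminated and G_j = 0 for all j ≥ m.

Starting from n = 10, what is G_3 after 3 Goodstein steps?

i=0: 10 = 2^(2 + 1) + 2 (b=2); 2→3: 3^(3 + 1) + 3 = 84; 84−1 = 83
i=1: 83 = 3^(3 + 1) + 2 (b=3); 3→4: 4^(4 + 1) + 2 = 1026; 1026−1 = 1025
i=2: 1025 = 4^(4 + 1) + 1 (b=4); 4→5: 5^(5 + 1) + 1 = 15626; 15626−1 = 15625
i=3: 15625 = 5^(5 + 1) (b=5); 5→6: 6^(6 + 1) = 279936; 279936−1 = 279935

15625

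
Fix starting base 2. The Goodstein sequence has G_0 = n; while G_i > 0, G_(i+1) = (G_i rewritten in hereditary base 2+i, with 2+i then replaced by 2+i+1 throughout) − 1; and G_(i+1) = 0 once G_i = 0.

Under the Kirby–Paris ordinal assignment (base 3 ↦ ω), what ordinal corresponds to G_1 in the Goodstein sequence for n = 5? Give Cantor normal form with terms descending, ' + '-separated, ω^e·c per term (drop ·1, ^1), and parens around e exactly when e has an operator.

G_0=5  [base 2] 2^2 + 1  →[2↦3]→  3^3 + 1 = 28  −1 ⇒ G_1=27
G_1=27  [base 3] 3^3  →[3↦4]→  4^4 = 256  −1 ⇒ G_2=255

ω^ω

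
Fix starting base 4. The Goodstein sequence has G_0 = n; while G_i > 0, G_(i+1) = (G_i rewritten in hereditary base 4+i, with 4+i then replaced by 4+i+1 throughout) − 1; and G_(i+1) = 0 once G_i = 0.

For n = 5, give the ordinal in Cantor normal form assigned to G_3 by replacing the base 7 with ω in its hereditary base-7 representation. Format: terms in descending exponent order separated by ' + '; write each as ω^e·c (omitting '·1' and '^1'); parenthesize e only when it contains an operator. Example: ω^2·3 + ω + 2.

4

base 4: 5 = 4 + 1; at 5: 5 + 1 = 6; next = 5
base 5: 5 = 5; at 6: 6 = 6; next = 5
base 6: 5 = 5; at 7: 5 = 5; next = 4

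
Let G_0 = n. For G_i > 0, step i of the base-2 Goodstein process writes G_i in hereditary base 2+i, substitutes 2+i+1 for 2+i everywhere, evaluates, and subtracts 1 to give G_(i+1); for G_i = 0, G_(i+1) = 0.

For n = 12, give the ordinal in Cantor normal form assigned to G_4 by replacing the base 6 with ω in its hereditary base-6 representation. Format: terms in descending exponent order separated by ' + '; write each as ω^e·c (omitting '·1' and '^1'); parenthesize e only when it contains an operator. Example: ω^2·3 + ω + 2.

ω^(ω + 1) + ω^2·2 + ω + 5

12 —HB2→ 2^(2 + 1) + 2^2 —bump→ 3^(3 + 1) + 3^3 = 108 —(−1)→ 107
107 —HB3→ 3^(3 + 1) + 2·3^2 + 2·3 + 2 —bump→ 4^(4 + 1) + 2·4^2 + 2·4 + 2 = 1066 —(−1)→ 1065
1065 —HB4→ 4^(4 + 1) + 2·4^2 + 2·4 + 1 —bump→ 5^(5 + 1) + 2·5^2 + 2·5 + 1 = 15686 —(−1)→ 15685
15685 —HB5→ 5^(5 + 1) + 2·5^2 + 2·5 —bump→ 6^(6 + 1) + 2·6^2 + 2·6 = 280020 —(−1)→ 280019
280019 —HB6→ 6^(6 + 1) + 2·6^2 + 6 + 5 —bump→ 7^(7 + 1) + 2·7^2 + 7 + 5 = 5764911 —(−1)→ 5764910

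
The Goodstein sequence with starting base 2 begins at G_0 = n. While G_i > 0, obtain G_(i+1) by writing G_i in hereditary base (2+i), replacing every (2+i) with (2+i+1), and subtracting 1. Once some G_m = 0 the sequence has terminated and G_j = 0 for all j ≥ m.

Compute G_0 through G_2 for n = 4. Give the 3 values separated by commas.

G_0 = 4. HB_2(4) = 2^2. Bump = 27. G_1 = 26.
G_1 = 26. HB_3(26) = 2·3^2 + 2·3 + 2. Bump = 42. G_2 = 41.

4, 26, 41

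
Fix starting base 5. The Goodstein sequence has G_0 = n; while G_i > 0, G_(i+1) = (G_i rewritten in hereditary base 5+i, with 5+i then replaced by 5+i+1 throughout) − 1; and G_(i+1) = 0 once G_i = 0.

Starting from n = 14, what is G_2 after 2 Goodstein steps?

16

step 0: 14 = 2·5 + 4; sub 6 for 5: 2·6 + 4; = 16; G_1 = 16−1 = 15
step 1: 15 = 2·6 + 3; sub 7 for 6: 2·7 + 3; = 17; G_2 = 17−1 = 16
step 2: 16 = 2·7 + 2; sub 8 for 7: 2·8 + 2; = 18; G_3 = 18−1 = 17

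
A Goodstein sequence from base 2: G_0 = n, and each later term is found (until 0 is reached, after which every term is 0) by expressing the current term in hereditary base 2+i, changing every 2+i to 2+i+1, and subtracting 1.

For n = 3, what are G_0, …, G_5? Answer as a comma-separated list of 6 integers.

3, 3, 3, 2, 1, 0

step 0: 3 = 2 + 1; sub 3 for 2: 3 + 1; = 4; G_1 = 4−1 = 3
step 1: 3 = 3; sub 4 for 3: 4; = 4; G_2 = 4−1 = 3
step 2: 3 = 3; sub 5 for 4: 3; = 3; G_3 = 3−1 = 2
step 3: 2 = 2; sub 6 for 5: 2; = 2; G_4 = 2−1 = 1
step 4: 1 = 1; sub 7 for 6: 1; = 1; G_5 = 1−1 = 0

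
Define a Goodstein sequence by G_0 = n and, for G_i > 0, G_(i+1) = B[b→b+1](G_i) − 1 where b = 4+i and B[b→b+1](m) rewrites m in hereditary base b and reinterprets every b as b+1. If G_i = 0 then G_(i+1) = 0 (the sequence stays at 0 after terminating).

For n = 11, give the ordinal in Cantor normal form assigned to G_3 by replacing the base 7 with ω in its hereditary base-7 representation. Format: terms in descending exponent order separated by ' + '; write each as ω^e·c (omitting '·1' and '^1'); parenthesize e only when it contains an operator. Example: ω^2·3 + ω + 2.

ω·2

G_0=11  [base 4] 2·4 + 3  →[4↦5]→  2·5 + 3 = 13  −1 ⇒ G_1=12
G_1=12  [base 5] 2·5 + 2  →[5↦6]→  2·6 + 2 = 14  −1 ⇒ G_2=13
G_2=13  [base 6] 2·6 + 1  →[6↦7]→  2·7 + 1 = 15  −1 ⇒ G_3=14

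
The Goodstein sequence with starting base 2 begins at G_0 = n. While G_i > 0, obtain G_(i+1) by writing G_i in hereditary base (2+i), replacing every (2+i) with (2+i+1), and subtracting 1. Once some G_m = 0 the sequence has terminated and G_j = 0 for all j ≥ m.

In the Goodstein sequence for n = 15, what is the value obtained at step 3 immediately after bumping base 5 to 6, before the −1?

15 —HB2→ 2^(2 + 1) + 2^2 + 2 + 1 —bump→ 3^(3 + 1) + 3^3 + 3 + 1 = 112 —(−1)→ 111
111 —HB3→ 3^(3 + 1) + 3^3 + 3 —bump→ 4^(4 + 1) + 4^4 + 4 = 1284 —(−1)→ 1283
1283 —HB4→ 4^(4 + 1) + 4^4 + 3 —bump→ 5^(5 + 1) + 5^5 + 3 = 18753 —(−1)→ 18752
18752 —HB5→ 5^(5 + 1) + 5^5 + 2 —bump→ 6^(6 + 1) + 6^6 + 2 = 326594 —(−1)→ 326593

326594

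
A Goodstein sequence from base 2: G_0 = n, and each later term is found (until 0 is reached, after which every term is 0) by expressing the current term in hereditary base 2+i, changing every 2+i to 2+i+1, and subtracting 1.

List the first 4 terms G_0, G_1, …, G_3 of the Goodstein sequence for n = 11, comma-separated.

step 0: 11 = 2^(2 + 1) + 2 + 1; sub 3 for 2: 3^(3 + 1) + 3 + 1; = 85; G_1 = 85−1 = 84
step 1: 84 = 3^(3 + 1) + 3; sub 4 for 3: 4^(4 + 1) + 4; = 1028; G_2 = 1028−1 = 1027
step 2: 1027 = 4^(4 + 1) + 3; sub 5 for 4: 5^(5 + 1) + 3; = 15628; G_3 = 15628−1 = 15627

11, 84, 1027, 15627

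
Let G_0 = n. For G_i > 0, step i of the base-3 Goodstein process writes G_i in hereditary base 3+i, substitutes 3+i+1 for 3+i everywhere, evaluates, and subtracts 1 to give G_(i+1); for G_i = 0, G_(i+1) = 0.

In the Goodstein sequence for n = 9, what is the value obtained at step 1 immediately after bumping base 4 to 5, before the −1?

i=0: 9 = 3^2 (b=3); 3→4: 4^2 = 16; 16−1 = 15
i=1: 15 = 3·4 + 3 (b=4); 4→5: 3·5 + 3 = 18; 18−1 = 17

18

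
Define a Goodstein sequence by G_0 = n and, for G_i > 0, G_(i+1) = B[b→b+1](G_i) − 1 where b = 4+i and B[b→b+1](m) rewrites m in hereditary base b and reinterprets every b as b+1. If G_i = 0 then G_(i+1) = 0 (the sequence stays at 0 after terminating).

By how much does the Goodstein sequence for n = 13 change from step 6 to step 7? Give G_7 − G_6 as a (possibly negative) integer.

1

13 —HB4→ 3·4 + 1 —bump→ 3·5 + 1 = 16 —(−1)→ 15
15 —HB5→ 3·5 —bump→ 3·6 = 18 —(−1)→ 17
17 —HB6→ 2·6 + 5 —bump→ 2·7 + 5 = 19 —(−1)→ 18
18 —HB7→ 2·7 + 4 —bump→ 2·8 + 4 = 20 —(−1)→ 19
19 —HB8→ 2·8 + 3 —bump→ 2·9 + 3 = 21 —(−1)→ 20
20 —HB9→ 2·9 + 2 —bump→ 2·10 + 2 = 22 —(−1)→ 21
21 —HB10→ 2·10 + 1 —bump→ 2·11 + 1 = 23 —(−1)→ 22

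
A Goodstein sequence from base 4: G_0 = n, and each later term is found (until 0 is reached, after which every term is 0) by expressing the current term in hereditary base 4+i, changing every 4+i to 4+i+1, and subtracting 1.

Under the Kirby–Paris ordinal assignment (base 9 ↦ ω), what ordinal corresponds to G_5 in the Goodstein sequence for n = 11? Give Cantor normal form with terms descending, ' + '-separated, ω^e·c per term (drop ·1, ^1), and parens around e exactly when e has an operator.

ω + 6

11 —HB4→ 2·4 + 3 —bump→ 2·5 + 3 = 13 —(−1)→ 12
12 —HB5→ 2·5 + 2 —bump→ 2·6 + 2 = 14 —(−1)→ 13
13 —HB6→ 2·6 + 1 —bump→ 2·7 + 1 = 15 —(−1)→ 14
14 —HB7→ 2·7 —bump→ 2·8 = 16 —(−1)→ 15
15 —HB8→ 8 + 7 —bump→ 9 + 7 = 16 —(−1)→ 15
15 —HB9→ 9 + 6 —bump→ 10 + 6 = 16 —(−1)→ 15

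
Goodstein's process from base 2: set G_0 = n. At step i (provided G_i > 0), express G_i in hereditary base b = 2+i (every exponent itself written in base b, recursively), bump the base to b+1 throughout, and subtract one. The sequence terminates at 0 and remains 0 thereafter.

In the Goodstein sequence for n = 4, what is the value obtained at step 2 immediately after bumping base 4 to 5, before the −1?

[0] 4 ≡ 2^2 (base 2). Lift 3: 27. −1: 26.
[1] 26 ≡ 2·3^2 + 2·3 + 2 (base 3). Lift 4: 42. −1: 41.
[2] 41 ≡ 2·4^2 + 2·4 + 1 (base 4). Lift 5: 61. −1: 60.

61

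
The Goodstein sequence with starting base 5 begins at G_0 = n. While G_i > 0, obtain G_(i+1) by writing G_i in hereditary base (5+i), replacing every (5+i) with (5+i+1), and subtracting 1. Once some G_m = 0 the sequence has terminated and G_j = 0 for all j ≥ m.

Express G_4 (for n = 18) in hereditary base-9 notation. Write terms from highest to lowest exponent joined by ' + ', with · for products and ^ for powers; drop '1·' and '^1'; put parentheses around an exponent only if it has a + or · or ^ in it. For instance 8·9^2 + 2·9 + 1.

2·9 + 8

base 5: 18 = 3·5 + 3; at 6: 3·6 + 3 = 21; next = 20
base 6: 20 = 3·6 + 2; at 7: 3·7 + 2 = 23; next = 22
base 7: 22 = 3·7 + 1; at 8: 3·8 + 1 = 25; next = 24
base 8: 24 = 3·8; at 9: 3·9 = 27; next = 26
base 9: 26 = 2·9 + 8; at 10: 2·10 + 8 = 28; next = 27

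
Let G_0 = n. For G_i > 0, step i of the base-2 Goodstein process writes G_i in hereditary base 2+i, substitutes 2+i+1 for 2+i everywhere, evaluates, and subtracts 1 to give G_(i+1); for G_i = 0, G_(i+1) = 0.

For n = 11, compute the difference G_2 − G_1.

943

[0] 11 ≡ 2^(2 + 1) + 2 + 1 (base 2). Lift 3: 85. −1: 84.
[1] 84 ≡ 3^(3 + 1) + 3 (base 3). Lift 4: 1028. −1: 1027.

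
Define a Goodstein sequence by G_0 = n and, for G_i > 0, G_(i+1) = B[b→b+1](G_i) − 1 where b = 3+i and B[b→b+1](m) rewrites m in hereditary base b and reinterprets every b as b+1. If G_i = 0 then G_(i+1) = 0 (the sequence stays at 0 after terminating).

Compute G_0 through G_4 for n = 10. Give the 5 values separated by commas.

base 3: 10 = 3^2 + 1; at 4: 4^2 + 1 = 17; next = 16
base 4: 16 = 4^2; at 5: 5^2 = 25; next = 24
base 5: 24 = 4·5 + 4; at 6: 4·6 + 4 = 28; next = 27
base 6: 27 = 4·6 + 3; at 7: 4·7 + 3 = 31; next = 30

10, 16, 24, 27, 30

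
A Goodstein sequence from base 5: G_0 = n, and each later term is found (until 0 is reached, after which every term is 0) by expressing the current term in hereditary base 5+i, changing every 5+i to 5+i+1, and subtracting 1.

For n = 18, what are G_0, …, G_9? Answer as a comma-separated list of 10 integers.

(0) 18|_5 = 3·5 + 3 ↦ 3·6 + 3|_6 = 21 ⇒ 20
(1) 20|_6 = 3·6 + 2 ↦ 3·7 + 2|_7 = 23 ⇒ 22
(2) 22|_7 = 3·7 + 1 ↦ 3·8 + 1|_8 = 25 ⇒ 24
(3) 24|_8 = 3·8 ↦ 3·9|_9 = 27 ⇒ 26
(4) 26|_9 = 2·9 + 8 ↦ 2·10 + 8|_10 = 28 ⇒ 27
(5) 27|_10 = 2·10 + 7 ↦ 2·11 + 7|_11 = 29 ⇒ 28
(6) 28|_11 = 2·11 + 6 ↦ 2·12 + 6|_12 = 30 ⇒ 29
(7) 29|_12 = 2·12 + 5 ↦ 2·13 + 5|_13 = 31 ⇒ 30
(8) 30|_13 = 2·13 + 4 ↦ 2·14 + 4|_14 = 32 ⇒ 31

18, 20, 22, 24, 26, 27, 28, 29, 30, 31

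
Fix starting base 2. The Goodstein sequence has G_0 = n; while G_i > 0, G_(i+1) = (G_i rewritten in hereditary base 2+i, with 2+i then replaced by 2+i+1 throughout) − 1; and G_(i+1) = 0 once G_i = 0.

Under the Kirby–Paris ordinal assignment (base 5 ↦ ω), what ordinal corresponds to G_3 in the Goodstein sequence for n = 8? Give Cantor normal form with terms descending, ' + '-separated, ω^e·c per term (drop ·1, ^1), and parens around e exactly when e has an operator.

[0] 8 ≡ 2^(2 + 1) (base 2). Lift 3: 81. −1: 80.
[1] 80 ≡ 2·3^3 + 2·3^2 + 2·3 + 2 (base 3). Lift 4: 554. −1: 553.
[2] 553 ≡ 2·4^4 + 2·4^2 + 2·4 + 1 (base 4). Lift 5: 6311. −1: 6310.
[3] 6310 ≡ 2·5^5 + 2·5^2 + 2·5 (base 5). Lift 6: 93396. −1: 93395.

ω^ω·2 + ω^2·2 + ω·2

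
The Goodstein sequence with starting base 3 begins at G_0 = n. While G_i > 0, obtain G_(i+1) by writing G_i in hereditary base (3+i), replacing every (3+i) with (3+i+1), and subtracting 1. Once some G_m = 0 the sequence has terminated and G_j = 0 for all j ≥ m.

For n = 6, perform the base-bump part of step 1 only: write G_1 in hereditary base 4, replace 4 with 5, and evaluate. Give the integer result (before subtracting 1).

8

base 3: 6 = 2·3; at 4: 2·4 = 8; next = 7
base 4: 7 = 4 + 3; at 5: 5 + 3 = 8; next = 7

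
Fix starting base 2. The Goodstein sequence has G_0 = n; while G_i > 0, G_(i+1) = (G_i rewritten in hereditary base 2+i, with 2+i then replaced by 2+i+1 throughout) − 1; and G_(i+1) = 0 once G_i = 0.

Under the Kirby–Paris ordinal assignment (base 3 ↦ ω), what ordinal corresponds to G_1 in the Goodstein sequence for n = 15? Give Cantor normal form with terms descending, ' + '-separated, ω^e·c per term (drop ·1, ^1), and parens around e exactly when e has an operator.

ω^(ω + 1) + ω^ω + ω

(0) 15|_2 = 2^(2 + 1) + 2^2 + 2 + 1 ↦ 3^(3 + 1) + 3^3 + 3 + 1|_3 = 112 ⇒ 111
(1) 111|_3 = 3^(3 + 1) + 3^3 + 3 ↦ 4^(4 + 1) + 4^4 + 4|_4 = 1284 ⇒ 1283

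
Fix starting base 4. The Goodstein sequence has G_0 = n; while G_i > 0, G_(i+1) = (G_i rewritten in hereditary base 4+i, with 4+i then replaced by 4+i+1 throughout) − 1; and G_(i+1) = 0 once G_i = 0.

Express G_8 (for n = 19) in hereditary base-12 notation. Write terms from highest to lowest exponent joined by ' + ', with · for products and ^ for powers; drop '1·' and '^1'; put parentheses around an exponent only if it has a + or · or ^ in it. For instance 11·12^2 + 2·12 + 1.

7·12 + 3

19 —HB4→ 4^2 + 3 —bump→ 5^2 + 3 = 28 —(−1)→ 27
27 —HB5→ 5^2 + 2 —bump→ 6^2 + 2 = 38 —(−1)→ 37
37 —HB6→ 6^2 + 1 —bump→ 7^2 + 1 = 50 —(−1)→ 49
49 —HB7→ 7^2 —bump→ 8^2 = 64 —(−1)→ 63
63 —HB8→ 7·8 + 7 —bump→ 7·9 + 7 = 70 —(−1)→ 69
69 —HB9→ 7·9 + 6 —bump→ 7·10 + 6 = 76 —(−1)→ 75
75 —HB10→ 7·10 + 5 —bump→ 7·11 + 5 = 82 —(−1)→ 81
81 —HB11→ 7·11 + 4 —bump→ 7·12 + 4 = 88 —(−1)→ 87
87 —HB12→ 7·12 + 3 —bump→ 7·13 + 3 = 94 —(−1)→ 93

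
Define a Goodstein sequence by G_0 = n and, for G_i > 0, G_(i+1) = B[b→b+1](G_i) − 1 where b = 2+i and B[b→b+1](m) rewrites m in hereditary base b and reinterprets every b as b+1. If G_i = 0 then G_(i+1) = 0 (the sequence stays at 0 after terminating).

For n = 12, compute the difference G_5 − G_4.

G_0=12  [base 2] 2^(2 + 1) + 2^2  →[2↦3]→  3^(3 + 1) + 3^3 = 108  −1 ⇒ G_1=107
G_1=107  [base 3] 3^(3 + 1) + 2·3^2 + 2·3 + 2  →[3↦4]→  4^(4 + 1) + 2·4^2 + 2·4 + 2 = 1066  −1 ⇒ G_2=1065
G_2=1065  [base 4] 4^(4 + 1) + 2·4^2 + 2·4 + 1  →[4↦5]→  5^(5 + 1) + 2·5^2 + 2·5 + 1 = 15686  −1 ⇒ G_3=15685
G_3=15685  [base 5] 5^(5 + 1) + 2·5^2 + 2·5  →[5↦6]→  6^(6 + 1) + 2·6^2 + 2·6 = 280020  −1 ⇒ G_4=280019
G_4=280019  [base 6] 6^(6 + 1) + 2·6^2 + 6 + 5  →[6↦7]→  7^(7 + 1) + 2·7^2 + 7 + 5 = 5764911  −1 ⇒ G_5=5764910

5484891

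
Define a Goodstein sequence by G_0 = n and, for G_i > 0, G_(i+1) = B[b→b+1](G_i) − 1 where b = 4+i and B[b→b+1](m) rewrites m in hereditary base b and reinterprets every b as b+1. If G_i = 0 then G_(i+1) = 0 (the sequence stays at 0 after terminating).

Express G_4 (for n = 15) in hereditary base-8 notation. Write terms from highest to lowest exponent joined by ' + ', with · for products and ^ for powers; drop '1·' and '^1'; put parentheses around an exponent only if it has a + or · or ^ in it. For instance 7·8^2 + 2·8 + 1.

base 4: 15 = 3·4 + 3; at 5: 3·5 + 3 = 18; next = 17
base 5: 17 = 3·5 + 2; at 6: 3·6 + 2 = 20; next = 19
base 6: 19 = 3·6 + 1; at 7: 3·7 + 1 = 22; next = 21
base 7: 21 = 3·7; at 8: 3·8 = 24; next = 23

2·8 + 7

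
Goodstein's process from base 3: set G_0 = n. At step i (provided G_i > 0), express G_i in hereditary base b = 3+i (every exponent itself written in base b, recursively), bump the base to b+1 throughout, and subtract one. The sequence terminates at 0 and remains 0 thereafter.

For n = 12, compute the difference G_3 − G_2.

10

[0] 12 ≡ 3^2 + 3 (base 3). Lift 4: 20. −1: 19.
[1] 19 ≡ 4^2 + 3 (base 4). Lift 5: 28. −1: 27.
[2] 27 ≡ 5^2 + 2 (base 5). Lift 6: 38. −1: 37.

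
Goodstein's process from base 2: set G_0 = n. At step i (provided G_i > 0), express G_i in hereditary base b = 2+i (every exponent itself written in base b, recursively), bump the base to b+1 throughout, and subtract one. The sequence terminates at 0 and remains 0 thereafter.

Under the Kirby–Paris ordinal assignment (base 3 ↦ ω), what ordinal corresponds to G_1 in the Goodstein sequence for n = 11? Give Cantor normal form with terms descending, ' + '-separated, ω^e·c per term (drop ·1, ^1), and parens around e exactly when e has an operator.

(0) 11|_2 = 2^(2 + 1) + 2 + 1 ↦ 3^(3 + 1) + 3 + 1|_3 = 85 ⇒ 84
(1) 84|_3 = 3^(3 + 1) + 3 ↦ 4^(4 + 1) + 4|_4 = 1028 ⇒ 1027

ω^(ω + 1) + ω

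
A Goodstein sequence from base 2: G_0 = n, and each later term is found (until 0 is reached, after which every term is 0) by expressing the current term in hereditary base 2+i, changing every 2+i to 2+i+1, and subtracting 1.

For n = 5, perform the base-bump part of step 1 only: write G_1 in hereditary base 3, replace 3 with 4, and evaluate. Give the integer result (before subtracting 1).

G_0 = 5. HB_2(5) = 2^2 + 1. Bump = 28. G_1 = 27.
G_1 = 27. HB_3(27) = 3^3. Bump = 256. G_2 = 255.

256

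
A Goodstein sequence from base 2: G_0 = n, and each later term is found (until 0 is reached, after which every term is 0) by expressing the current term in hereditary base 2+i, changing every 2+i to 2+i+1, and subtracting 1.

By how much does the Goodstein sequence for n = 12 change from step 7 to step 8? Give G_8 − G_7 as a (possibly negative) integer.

12 —HB2→ 2^(2 + 1) + 2^2 —bump→ 3^(3 + 1) + 3^3 = 108 —(−1)→ 107
107 —HB3→ 3^(3 + 1) + 2·3^2 + 2·3 + 2 —bump→ 4^(4 + 1) + 2·4^2 + 2·4 + 2 = 1066 —(−1)→ 1065
1065 —HB4→ 4^(4 + 1) + 2·4^2 + 2·4 + 1 —bump→ 5^(5 + 1) + 2·5^2 + 2·5 + 1 = 15686 —(−1)→ 15685
15685 —HB5→ 5^(5 + 1) + 2·5^2 + 2·5 —bump→ 6^(6 + 1) + 2·6^2 + 2·6 = 280020 —(−1)→ 280019
280019 —HB6→ 6^(6 + 1) + 2·6^2 + 6 + 5 —bump→ 7^(7 + 1) + 2·7^2 + 7 + 5 = 5764911 —(−1)→ 5764910
5764910 —HB7→ 7^(7 + 1) + 2·7^2 + 7 + 4 —bump→ 8^(8 + 1) + 2·8^2 + 8 + 4 = 134217868 —(−1)→ 134217867
134217867 —HB8→ 8^(8 + 1) + 2·8^2 + 8 + 3 —bump→ 9^(9 + 1) + 2·9^2 + 9 + 3 = 3486784575 —(−1)→ 3486784574
3486784574 —HB9→ 9^(9 + 1) + 2·9^2 + 9 + 2 —bump→ 10^(10 + 1) + 2·10^2 + 10 + 2 = 100000000212 —(−1)→ 100000000211

96513215637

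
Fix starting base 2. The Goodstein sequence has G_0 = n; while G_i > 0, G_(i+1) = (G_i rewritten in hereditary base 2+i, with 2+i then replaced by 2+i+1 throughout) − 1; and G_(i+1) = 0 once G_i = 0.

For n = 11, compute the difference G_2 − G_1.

943

base 2: 11 = 2^(2 + 1) + 2 + 1; at 3: 3^(3 + 1) + 3 + 1 = 85; next = 84
base 3: 84 = 3^(3 + 1) + 3; at 4: 4^(4 + 1) + 4 = 1028; next = 1027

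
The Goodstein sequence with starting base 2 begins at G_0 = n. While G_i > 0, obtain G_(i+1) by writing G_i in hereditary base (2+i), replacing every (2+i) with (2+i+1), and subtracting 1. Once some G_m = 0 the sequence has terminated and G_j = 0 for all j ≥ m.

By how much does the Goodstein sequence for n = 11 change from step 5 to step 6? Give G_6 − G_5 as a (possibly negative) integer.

[0] 11 ≡ 2^(2 + 1) + 2 + 1 (base 2). Lift 3: 85. −1: 84.
[1] 84 ≡ 3^(3 + 1) + 3 (base 3). Lift 4: 1028. −1: 1027.
[2] 1027 ≡ 4^(4 + 1) + 3 (base 4). Lift 5: 15628. −1: 15627.
[3] 15627 ≡ 5^(5 + 1) + 2 (base 5). Lift 6: 279938. −1: 279937.
[4] 279937 ≡ 6^(6 + 1) + 1 (base 6). Lift 7: 5764802. −1: 5764801.
[5] 5764801 ≡ 7^(7 + 1) (base 7). Lift 8: 134217728. −1: 134217727.

128452926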